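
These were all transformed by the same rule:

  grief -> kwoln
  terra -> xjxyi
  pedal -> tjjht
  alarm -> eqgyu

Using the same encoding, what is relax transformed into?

vjrhf

In grief: g→k is +4, r→w is +5, i→o is +6, e→l is +7 — the shift increases by 1 each position. The shift increases by 1 at each position, starting from +4: 4, 5, 6, ….
For relax: r+4=v, e+5=j, l+6=r, a+7=h, x+8=f.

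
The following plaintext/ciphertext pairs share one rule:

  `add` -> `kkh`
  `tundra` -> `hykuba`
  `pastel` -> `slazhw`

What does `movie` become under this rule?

lpcvt

The output letters match the input read backwards, each shifted +7: add reversed is dda. The word is reversed, then every letter is shifted forward by 7.
For movie: reverse → eivom; then shift: e+7=l, i+7=p, v+7=c, o+7=v, m+7=t.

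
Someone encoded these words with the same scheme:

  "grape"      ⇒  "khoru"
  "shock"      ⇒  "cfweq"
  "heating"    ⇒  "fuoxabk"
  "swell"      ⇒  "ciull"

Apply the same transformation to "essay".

g(6)→k(10) and r(17)→h(7) fit y≡21x+14 (mod 26); the inverse of 21 mod 26 is 5. This is an affine cipher: with a=0,…,z=25, each position x becomes (21x+14) mod 26.
For essay: e(4)→21·4+14≡20=u; s(18)→21·18+14≡2=c; s(18)→21·18+14≡2=c; a(0)→21·0+14≡14=o; y(24)→21·24+14≡24=y (all mod 26).

uccoy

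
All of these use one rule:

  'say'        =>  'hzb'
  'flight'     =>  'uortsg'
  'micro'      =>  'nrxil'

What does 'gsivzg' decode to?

Each pair mirrors across the alphabet (s↔h, a↔z, y↔b): positions sum to 25. Letters are reflected about the middle of the alphabet (position → 25−position): Atbash.
Reversing it on gsivzg: g↔t, s↔h, i↔r, v↔e, z↔a, g↔t.

threat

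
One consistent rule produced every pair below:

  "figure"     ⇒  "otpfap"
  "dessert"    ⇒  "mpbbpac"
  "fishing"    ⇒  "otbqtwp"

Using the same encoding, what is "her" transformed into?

The shift depends on letter class: consonant f→o is +9, but vowel i→t is +11. The rule splits by letter class: vowels +11, consonants +9.
On her: h(cons)+9=q, e(vowel)+11=p, r(cons)+9=a.

qpa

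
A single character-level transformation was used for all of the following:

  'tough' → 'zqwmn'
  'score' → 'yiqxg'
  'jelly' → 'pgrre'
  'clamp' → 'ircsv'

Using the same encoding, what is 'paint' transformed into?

vcktz

The shift depends on letter class: consonant t→z is +6, but vowel o→q is +2. Vowels shift forward by 2 and consonants shift forward by 6.
For paint: p(cons)+6=v, a(vowel)+2=c, i(vowel)+2=k, n(cons)+6=t, t(cons)+6=z.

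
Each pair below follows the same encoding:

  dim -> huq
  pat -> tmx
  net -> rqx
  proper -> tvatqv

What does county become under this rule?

The shift depends on letter class: consonant d→h is +4, but vowel i→u is +12. The rule splits by letter class: vowels +12, consonants +4.
For county: c(cons)+4=g, o(vowel)+12=a, u(vowel)+12=g, n(cons)+4=r, t(cons)+4=x, y(cons)+4=c.

gagrxc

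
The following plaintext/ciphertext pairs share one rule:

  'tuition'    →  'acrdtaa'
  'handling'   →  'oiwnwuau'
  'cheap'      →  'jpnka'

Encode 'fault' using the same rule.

midve

Letter i (0-indexed) is shifted by i+7, so successive shifts are 7, 8, 9, ….
For fault: f+7=m, a+8=i, u+9=d, l+10=v, t+11=e.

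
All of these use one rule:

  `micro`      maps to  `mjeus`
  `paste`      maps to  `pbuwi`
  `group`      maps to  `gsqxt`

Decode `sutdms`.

In micro: m→m is +0, i→j is +1, c→e is +2, r→u is +3 — the shift increases by 1 each position. Letter i (0-indexed) is shifted by i+0, so successive shifts are 0, 1, 2, ….
Reversing it on sutdms: s−0=s, u−1=t, t−2=r, d−3=a, m−4=i, s−5=n.

strain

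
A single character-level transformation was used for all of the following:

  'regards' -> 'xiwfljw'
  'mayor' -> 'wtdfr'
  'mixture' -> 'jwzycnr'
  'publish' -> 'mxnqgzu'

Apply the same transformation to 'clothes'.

The output letters match the input read backwards, each shifted +5: regards reversed is sdrager. Two steps: reverse the string, then apply a Caesar shift of +5.
For clothes: reverse → sehtolc; then shift: s+5=x, e+5=j, h+5=m, t+5=y, o+5=t, l+5=q, c+5=h.

xjmytqh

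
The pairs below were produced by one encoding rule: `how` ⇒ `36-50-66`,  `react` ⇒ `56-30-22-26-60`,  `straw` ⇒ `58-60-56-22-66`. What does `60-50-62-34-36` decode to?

tough

The formula is n = 2×(alphabet index, a=1) + 20.
Reversing it on 60-50-62-34-36: 60→(60−20)÷2=20=t, 50→(50−20)÷2=15=o, 62→(62−20)÷2=21=u, 34→(34−20)÷2=7=g, 36→(36−20)÷2=8=h.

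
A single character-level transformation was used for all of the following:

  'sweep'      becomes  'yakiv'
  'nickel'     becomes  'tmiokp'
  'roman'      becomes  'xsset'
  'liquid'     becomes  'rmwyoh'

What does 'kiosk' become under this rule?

Shifts by position in sweep: pos 0: s→y (+6), pos 1: w→a (+4), pos 2: e→k (+6), pos 3: e→i (+4) — repeating every 2. It's a Vigenère-style cipher with numeric key [6,4]: position i shifts by key[i mod 2].
Applying it to kiosk: k+6=q, i+4=m, o+6=u, s+4=w, k+6=q.

qmuwq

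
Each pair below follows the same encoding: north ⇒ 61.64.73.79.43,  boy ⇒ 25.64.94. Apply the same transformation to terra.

79.34.73.73.22

Each letter becomes 3×(its alphabet position, a=1..z=26) + 19.
For terra: t=20→79, e=5→34, r=18→73, r=18→73, a=1→22.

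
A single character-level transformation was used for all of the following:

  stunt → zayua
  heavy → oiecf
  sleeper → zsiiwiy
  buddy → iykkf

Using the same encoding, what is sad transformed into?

zek

The shift depends on letter class: consonant s→z is +7, but vowel u→y is +4. Two shifts are in play — +4 for a/e/i/o/u, +7 for every other letter.
For sad: s(cons)+7=z, a(vowel)+4=e, d(cons)+7=k.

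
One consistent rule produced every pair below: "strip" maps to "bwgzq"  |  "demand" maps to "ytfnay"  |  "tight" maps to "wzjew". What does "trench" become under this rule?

wgtade

s(18)→b(1) and t(19)→w(22) fit y≡21x+13 (mod 26); the inverse of 21 mod 26 is 5. Each letter's alphabet position (a=0..z=25) is mapped through 21·x+13 mod 26 — an affine cipher.
On trench: t(19)→21·19+13≡22=w; r(17)→21·17+13≡6=g; e(4)→21·4+13≡19=t; n(13)→21·13+13≡0=a; c(2)→21·2+13≡3=d; h(7)→21·7+13≡4=e (all mod 26).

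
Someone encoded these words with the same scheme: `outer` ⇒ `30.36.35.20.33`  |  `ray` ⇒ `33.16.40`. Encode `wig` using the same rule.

38.24.22

o is letter #15 and maps to 30: an offset of 15. Each letter is replaced by its alphabet position (a=1..z=26) + 15.
On wig: w=23→38, i=9→24, g=7→22.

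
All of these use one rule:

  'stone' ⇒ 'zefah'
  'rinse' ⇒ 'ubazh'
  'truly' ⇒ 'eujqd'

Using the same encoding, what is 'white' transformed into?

s(18)→z(25) and t(19)→e(4) fit y≡5x+13 (mod 26); the inverse of 5 mod 26 is 21. Treating letters as 0–25, the rule is x ↦ 5x + 13 (mod 26).
On white: w(22)→5·22+13≡19=t; h(7)→5·7+13≡22=w; i(8)→5·8+13≡1=b; t(19)→5·19+13≡4=e; e(4)→5·4+13≡7=h (all mod 26).

twbeh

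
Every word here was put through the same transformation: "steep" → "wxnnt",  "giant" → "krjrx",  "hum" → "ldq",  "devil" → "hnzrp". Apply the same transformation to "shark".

The shift depends on letter class: consonant s→w is +4, but vowel e→n is +9. Two shifts are in play — +9 for a/e/i/o/u, +4 for every other letter.
For shark: s(cons)+4=w, h(cons)+4=l, a(vowel)+9=j, r(cons)+4=v, k(cons)+4=o.

wljvo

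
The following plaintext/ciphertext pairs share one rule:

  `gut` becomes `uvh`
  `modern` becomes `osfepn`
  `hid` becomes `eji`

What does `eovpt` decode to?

sound

The output letters match the input read backwards, each shifted +1: gut reversed is tug. The word is reversed, then every letter is shifted forward by 1.
Reversing it on eovpt: shift back: e−1=d, o−1=n, v−1=u, p−1=o, t−1=s → dnuos; then reverse → sound.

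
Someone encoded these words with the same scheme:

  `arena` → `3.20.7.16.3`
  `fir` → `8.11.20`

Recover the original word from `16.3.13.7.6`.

naked

a is letter #1 and maps to 3: an offset of 2. The number is (letter's place in the alphabet, a=1) + 2.
Decoding 16.3.13.7.6: 16→(16−2)÷1=14=n, 3→(3−2)÷1=1=a, 13→(13−2)÷1=11=k, 7→(7−2)÷1=5=e, 6→(6−2)÷1=4=d.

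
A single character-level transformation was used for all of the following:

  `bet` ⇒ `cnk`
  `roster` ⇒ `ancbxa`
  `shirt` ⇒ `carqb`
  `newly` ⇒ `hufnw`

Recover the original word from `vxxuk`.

The output letters match the input read backwards, each shifted +9: bet reversed is teb. Read the word backwards and shift each letter +9.
Reversing it on vxxuk: shift back: v−9=m, x−9=o, x−9=o, u−9=l, k−9=b → moolb; then reverse → bloom.

bloom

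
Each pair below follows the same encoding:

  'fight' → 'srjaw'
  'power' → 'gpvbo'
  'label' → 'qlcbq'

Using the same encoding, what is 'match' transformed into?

f(5)→s(18) and i(8)→r(17) fit y≡17x+11 (mod 26); the inverse of 17 mod 26 is 23. Treating letters as 0–25, the rule is x ↦ 17x + 11 (mod 26).
Applying it to match: m(12)→17·12+11≡7=h; a(0)→17·0+11≡11=l; t(19)→17·19+11≡22=w; c(2)→17·2+11≡19=t; h(7)→17·7+11≡0=a (all mod 26).

hlwta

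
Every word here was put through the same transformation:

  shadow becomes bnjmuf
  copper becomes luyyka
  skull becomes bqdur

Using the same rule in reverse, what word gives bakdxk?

Shifts by position in shadow: pos 0: s→b (+9), pos 1: h→n (+6), pos 2: a→j (+9), pos 3: d→m (+9), pos 4: o→u (+6), pos 5: w→f (+9) — repeating every 3. A repeating key of period 3 is used — shifts +9, +6, +9 over and over.
Undoing it on bakdxk: b−9=s, a−6=u, k−9=b, d−9=u, x−6=r, k−9=b.

suburb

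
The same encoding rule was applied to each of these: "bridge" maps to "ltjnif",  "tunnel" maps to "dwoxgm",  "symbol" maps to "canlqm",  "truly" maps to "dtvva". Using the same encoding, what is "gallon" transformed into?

qcmvqo

It's a Vigenère-style cipher with numeric key [10,2,1]: position i shifts by key[i mod 3].
For gallon: g+10=q, a+2=c, l+1=m, l+10=v, o+2=q, n+1=o.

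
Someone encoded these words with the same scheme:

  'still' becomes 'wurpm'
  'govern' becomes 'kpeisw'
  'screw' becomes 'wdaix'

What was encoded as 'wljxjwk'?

It's a Vigenère-style cipher with numeric key [4,1,9]: position i shifts by key[i mod 3].
Undoing it on wljxjwk: w−4=s, l−1=k, j−9=a, x−4=t, j−1=i, w−9=n, k−4=g.

skating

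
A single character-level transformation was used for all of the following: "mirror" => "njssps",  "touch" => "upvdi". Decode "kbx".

jaw

Compare letters: m→n is +1, i→j is +1, r→s is +1 — a constant shift. Every letter moves 1 place later in the alphabet, wrapping around z→a.
Reversing it on kbx: k−1=j, b−1=a, x−1=w.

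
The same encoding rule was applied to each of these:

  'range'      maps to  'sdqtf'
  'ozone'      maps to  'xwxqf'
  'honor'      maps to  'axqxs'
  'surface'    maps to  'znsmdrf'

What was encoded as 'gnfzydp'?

r(17)→s(18) and a(0)→d(3) fit y≡7x+3 (mod 26); the inverse of 7 mod 26 is 15. This is an affine cipher: with a=0,…,z=25, each position x becomes (7x+3) mod 26.
Reversing it on gnfzydp: g(6)→15·(6−3)≡19=t; n(13)→15·(13−3)≡20=u; f(5)→15·(5−3)≡4=e; z(25)→15·(25−3)≡18=s; y(24)→15·(24−3)≡3=d; d(3)→15·(3−3)≡0=a; p(15)→15·(15−3)≡24=y (all mod 26).

tuesday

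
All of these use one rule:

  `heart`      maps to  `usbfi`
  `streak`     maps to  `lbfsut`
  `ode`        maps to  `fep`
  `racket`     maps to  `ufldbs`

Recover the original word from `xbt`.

Read the word backwards and shift each letter +1.
Undoing it on xbt: shift back: x−1=w, b−1=a, t−1=s → was; then reverse → saw.

saw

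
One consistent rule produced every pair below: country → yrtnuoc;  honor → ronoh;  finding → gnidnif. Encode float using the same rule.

taolf

The output letters match the input read backwards: country reversed is yrtnuoc. The word is simply reversed.
Applying it to float: reverse → taolf.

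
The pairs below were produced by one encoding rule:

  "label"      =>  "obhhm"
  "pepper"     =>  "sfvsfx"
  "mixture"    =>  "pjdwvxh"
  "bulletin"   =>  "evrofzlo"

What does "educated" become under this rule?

Shifts by position in label: pos 0: l→o (+3), pos 1: a→b (+1), pos 2: b→h (+6), pos 3: e→h (+3), pos 4: l→m (+1) — repeating every 3. A repeating key of period 3 is used — shifts +3, +1, +6 over and over.
On educated: e+3=h, d+1=e, u+6=a, c+3=f, a+1=b, t+6=z, e+3=h, d+1=e.

heafbzhe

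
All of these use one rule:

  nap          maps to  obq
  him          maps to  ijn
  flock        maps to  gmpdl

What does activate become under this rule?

bdujwbuf

Compare letters: n→o is +1, a→b is +1, p→q is +1 — a constant shift. This is a Caesar cipher with shift 1.
For activate: a+1=b, c+1=d, t+1=u, i+1=j, v+1=w, a+1=b, t+1=u, e+1=f.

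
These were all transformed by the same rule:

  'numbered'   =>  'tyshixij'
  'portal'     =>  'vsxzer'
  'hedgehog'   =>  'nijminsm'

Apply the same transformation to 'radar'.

The shift depends on letter class: consonant n→t is +6, but vowel u→y is +4. Vowels shift forward by 4 and consonants shift forward by 6.
On radar: r(cons)+6=x, a(vowel)+4=e, d(cons)+6=j, a(vowel)+4=e, r(cons)+6=x.

xejex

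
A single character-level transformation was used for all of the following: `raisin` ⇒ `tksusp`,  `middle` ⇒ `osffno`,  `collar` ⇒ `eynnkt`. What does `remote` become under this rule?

tooyvo

The shift depends on letter class: consonant r→t is +2, but vowel a→k is +10. Vowels shift forward by 10 and consonants shift forward by 2.
Applying it to remote: r(cons)+2=t, e(vowel)+10=o, m(cons)+2=o, o(vowel)+10=y, t(cons)+2=v, e(vowel)+10=o.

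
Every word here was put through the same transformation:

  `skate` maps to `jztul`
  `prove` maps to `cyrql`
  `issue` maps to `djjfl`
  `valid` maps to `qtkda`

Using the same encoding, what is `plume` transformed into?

ckfvl

s(18)→j(9) and k(10)→z(25) fit y≡11x+19 (mod 26); the inverse of 11 mod 26 is 19. Treating letters as 0–25, the rule is x ↦ 11x + 19 (mod 26).
For plume: p(15)→11·15+19≡2=c; l(11)→11·11+19≡10=k; u(20)→11·20+19≡5=f; m(12)→11·12+19≡21=v; e(4)→11·4+19≡11=l (all mod 26).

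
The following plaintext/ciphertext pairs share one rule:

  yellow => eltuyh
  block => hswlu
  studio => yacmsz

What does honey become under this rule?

nvvni

In yellow: y→e is +6, e→l is +7, l→t is +8, l→u is +9 — the shift increases by 1 each position. Each letter shifts forward by (position + 6), i.e. 6, 7, 8, … — the shift grows by one for each successive letter.
On honey: h+6=n, o+7=v, n+8=v, e+9=n, y+10=i.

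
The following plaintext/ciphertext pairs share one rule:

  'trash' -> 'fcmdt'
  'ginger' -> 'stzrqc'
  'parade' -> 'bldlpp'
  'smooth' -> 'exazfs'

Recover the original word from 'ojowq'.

The shifts repeat in a cycle of length 2: positions 0,1,… shift by +12, +11, then the pattern repeats.
Decoding ojowq: o−12=c, j−11=y, o−12=c, w−11=l, q−12=e.

cycle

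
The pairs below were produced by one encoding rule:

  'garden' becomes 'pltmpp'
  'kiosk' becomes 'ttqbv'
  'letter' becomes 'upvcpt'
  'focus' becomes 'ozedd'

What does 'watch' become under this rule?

The shifts repeat in a cycle of length 3: positions 0,1,… shift by +9, +11, +2, then the pattern repeats.
Applying it to watch: w+9=f, a+11=l, t+2=v, c+9=l, h+11=s.

flvls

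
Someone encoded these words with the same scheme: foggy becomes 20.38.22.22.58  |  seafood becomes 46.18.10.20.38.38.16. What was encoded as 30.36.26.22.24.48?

f(#6)→20 and o(#15)→38: differences scale by 2, so n = 2·pos + 8. Each letter becomes 2×(its alphabet position, a=1..z=26) + 8.
Decoding 30.36.26.22.24.48: 30→(30−8)÷2=11=k, 36→(36−8)÷2=14=n, 26→(26−8)÷2=9=i, 22→(22−8)÷2=7=g, 24→(24−8)÷2=8=h, 48→(48−8)÷2=20=t.

knight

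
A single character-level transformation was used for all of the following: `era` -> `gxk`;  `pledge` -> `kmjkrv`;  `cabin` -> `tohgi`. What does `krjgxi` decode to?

The word is reversed, then every letter is shifted forward by 6.
Reversing it on krjgxi: shift back: k−6=e, r−6=l, j−6=d, g−6=a, x−6=r, i−6=c → eldarc; then reverse → cradle.

cradle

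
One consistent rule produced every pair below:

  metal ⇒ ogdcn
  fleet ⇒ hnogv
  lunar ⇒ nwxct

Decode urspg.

Shifts by position in metal: pos 0: m→o (+2), pos 1: e→g (+2), pos 2: t→d (+10), pos 3: a→c (+2), pos 4: l→n (+2) — repeating every 3. It's a Vigenère-style cipher with numeric key [2,2,10]: position i shifts by key[i mod 3].
Decoding urspg: u−2=s, r−2=p, s−10=i, p−2=n, g−2=e.

spine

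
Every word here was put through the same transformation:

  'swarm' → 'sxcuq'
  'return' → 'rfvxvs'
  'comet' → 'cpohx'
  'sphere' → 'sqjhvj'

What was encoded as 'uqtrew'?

uproar

In swarm: s→s is +0, w→x is +1, a→c is +2, r→u is +3 — the shift increases by 1 each position. Each letter shifts forward by its position index (0, 1, 2, …) — the shift grows by one for each successive letter.
Reversing it on uqtrew: u−0=u, q−1=p, t−2=r, r−3=o, e−4=a, w−5=r.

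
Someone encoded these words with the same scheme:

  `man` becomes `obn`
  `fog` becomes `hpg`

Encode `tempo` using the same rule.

The word is reversed, then every letter is shifted forward by 1.
For tempo: reverse → opmet; then shift: o+1=p, p+1=q, m+1=n, e+1=f, t+1=u.

pqnfu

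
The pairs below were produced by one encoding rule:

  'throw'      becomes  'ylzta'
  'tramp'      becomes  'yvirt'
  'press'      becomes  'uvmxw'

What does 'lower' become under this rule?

qsejv

The shifts repeat in a cycle of length 3: positions 0,1,… shift by +5, +4, +8, then the pattern repeats.
On lower: l+5=q, o+4=s, w+8=e, e+5=j, r+4=v.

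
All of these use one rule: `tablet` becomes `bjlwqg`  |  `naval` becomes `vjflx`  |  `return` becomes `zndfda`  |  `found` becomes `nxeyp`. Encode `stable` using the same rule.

Letter i (0-indexed) is shifted by i+8, so successive shifts are 8, 9, 10, ….
On stable: s+8=a, t+9=c, a+10=k, b+11=m, l+12=x, e+13=r.

ackmxr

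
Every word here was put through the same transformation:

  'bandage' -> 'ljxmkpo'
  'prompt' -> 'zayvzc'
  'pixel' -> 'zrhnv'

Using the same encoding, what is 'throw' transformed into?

A repeating key of period 2 is used — shifts +10, +9 over and over.
Applying it to throw: t+10=d, h+9=q, r+10=b, o+9=x, w+10=g.

dqbxg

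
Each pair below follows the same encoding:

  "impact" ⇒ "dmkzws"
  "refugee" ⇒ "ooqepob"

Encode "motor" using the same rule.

The word is reversed, then every letter is shifted forward by 10.
For motor: reverse → rotom; then shift: r+10=b, o+10=y, t+10=d, o+10=y, m+10=w.

bydyw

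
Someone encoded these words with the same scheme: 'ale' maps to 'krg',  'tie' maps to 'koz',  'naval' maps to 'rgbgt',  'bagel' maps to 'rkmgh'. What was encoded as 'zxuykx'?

The output letters match the input read backwards, each shifted +6: ale reversed is ela. Two steps: reverse the string, then apply a Caesar shift of +6.
Decoding zxuykx: shift back: z−6=t, x−6=r, u−6=o, y−6=s, k−6=e, x−6=r → troser; then reverse → resort.

resort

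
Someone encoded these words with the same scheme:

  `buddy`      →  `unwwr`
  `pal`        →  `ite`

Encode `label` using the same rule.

etuxe

Compare letters: b→u is +19, u→n is +19, d→w is +19 — a constant shift. Every letter moves 19 places later in the alphabet, wrapping around z→a.
On label: l+19=e, a+19=t, b+19=u, e+19=x, l+19=e.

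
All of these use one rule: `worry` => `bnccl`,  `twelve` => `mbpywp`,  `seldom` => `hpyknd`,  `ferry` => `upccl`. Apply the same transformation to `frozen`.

ucnqpi

w(22)→b(1) and o(14)→n(13) fit y≡5x+21 (mod 26); the inverse of 5 mod 26 is 21. This is an affine cipher: with a=0,…,z=25, each position x becomes (5x+21) mod 26.
For frozen: f(5)→5·5+21≡20=u; r(17)→5·17+21≡2=c; o(14)→5·14+21≡13=n; z(25)→5·25+21≡16=q; e(4)→5·4+21≡15=p; n(13)→5·13+21≡8=i (all mod 26).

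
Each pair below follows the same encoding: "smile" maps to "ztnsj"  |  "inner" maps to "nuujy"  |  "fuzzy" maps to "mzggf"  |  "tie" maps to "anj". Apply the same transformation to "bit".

Two shifts are in play — +5 for a/e/i/o/u, +7 for every other letter.
For bit: b(cons)+7=i, i(vowel)+5=n, t(cons)+7=a.

ina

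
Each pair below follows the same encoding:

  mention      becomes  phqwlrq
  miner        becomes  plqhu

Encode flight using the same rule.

Compare letters: m→p is +3, e→h is +3, n→q is +3 — a constant shift. Each letter is shifted forward by 3 in the alphabet (a Caesar shift of +3).
On flight: f+3=i, l+3=o, i+3=l, g+3=j, h+3=k, t+3=w.

ioljkw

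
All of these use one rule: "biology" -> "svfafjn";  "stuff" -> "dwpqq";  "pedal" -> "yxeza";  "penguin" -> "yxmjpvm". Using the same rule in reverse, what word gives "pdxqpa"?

useful

Treating letters as 0–25, the rule is x ↦ 19x + 25 (mod 26).
Reversing it on pdxqpa: p(15)→11·(15−25)≡20=u; d(3)→11·(3−25)≡18=s; x(23)→11·(23−25)≡4=e; q(16)→11·(16−25)≡5=f; p(15)→11·(15−25)≡20=u; a(0)→11·(0−25)≡11=l (all mod 26).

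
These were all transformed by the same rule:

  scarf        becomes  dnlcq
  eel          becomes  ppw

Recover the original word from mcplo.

Compare letters: s→d is +11, c→n is +11, a→l is +11 — a constant shift. Each letter is shifted forward by 11 in the alphabet (a Caesar shift of +11).
Decoding mcplo: m−11=b, c−11=r, p−11=e, l−11=a, o−11=d.

bread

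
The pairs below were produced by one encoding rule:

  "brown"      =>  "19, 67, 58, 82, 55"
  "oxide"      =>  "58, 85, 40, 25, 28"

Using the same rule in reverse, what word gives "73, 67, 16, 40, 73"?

Each letter becomes 3×(its alphabet position, a=1..z=26) + 13.
Reversing it on 73, 67, 16, 40, 73: 73→(73−13)÷3=20=t, 67→(67−13)÷3=18=r, 16→(16−13)÷3=1=a, 40→(40−13)÷3=9=i, 73→(73−13)÷3=20=t.

trait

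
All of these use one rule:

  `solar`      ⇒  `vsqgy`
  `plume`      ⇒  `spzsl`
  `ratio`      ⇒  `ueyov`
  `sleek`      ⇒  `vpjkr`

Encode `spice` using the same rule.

vtnil

Each letter shifts forward by (position + 3), i.e. 3, 4, 5, … — the shift grows by one for each successive letter.
Applying it to spice: s+3=v, p+4=t, i+5=n, c+6=i, e+7=l.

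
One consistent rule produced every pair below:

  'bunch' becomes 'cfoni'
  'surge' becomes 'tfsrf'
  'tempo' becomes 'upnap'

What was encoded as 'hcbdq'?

Shifts by position in bunch: pos 0: b→c (+1), pos 1: u→f (+11), pos 2: n→o (+1), pos 3: c→n (+11) — repeating every 2. It's a Vigenère-style cipher with numeric key [1,11]: position i shifts by key[i mod 2].
Reversing it on hcbdq: h−1=g, c−11=r, b−1=a, d−11=s, q−1=p.

grasp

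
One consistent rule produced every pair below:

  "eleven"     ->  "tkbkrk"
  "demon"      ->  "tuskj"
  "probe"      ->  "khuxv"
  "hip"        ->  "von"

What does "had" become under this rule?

The word is reversed, then every letter is shifted forward by 6.
Applying it to had: reverse → dah; then shift: d+6=j, a+6=g, h+6=n.

jgn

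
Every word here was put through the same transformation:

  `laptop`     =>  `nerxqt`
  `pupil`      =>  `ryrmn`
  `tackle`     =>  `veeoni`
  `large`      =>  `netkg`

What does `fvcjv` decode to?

It's a Vigenère-style cipher with numeric key [2,4]: position i shifts by key[i mod 2].
Decoding fvcjv: f−2=d, v−4=r, c−2=a, j−4=f, v−2=t.

draft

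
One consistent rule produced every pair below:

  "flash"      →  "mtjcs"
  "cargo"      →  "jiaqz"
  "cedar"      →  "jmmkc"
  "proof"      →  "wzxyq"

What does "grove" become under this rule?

In flash: f→m is +7, l→t is +8, a→j is +9, s→c is +10 — the shift increases by 1 each position. Each letter shifts forward by (position + 7), i.e. 7, 8, 9, … — the shift grows by one for each successive letter.
Applying it to grove: g+7=n, r+8=z, o+9=x, v+10=f, e+11=p.

nzxfp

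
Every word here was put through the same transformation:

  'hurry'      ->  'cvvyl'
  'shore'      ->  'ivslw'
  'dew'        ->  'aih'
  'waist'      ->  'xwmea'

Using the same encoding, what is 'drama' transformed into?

eqevh

Read the word backwards and shift each letter +4.
Applying it to drama: reverse → amard; then shift: a+4=e, m+4=q, a+4=e, r+4=v, d+4=h.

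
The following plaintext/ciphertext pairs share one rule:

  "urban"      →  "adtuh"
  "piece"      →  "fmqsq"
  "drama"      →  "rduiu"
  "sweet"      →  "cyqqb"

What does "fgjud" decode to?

polar

This is an affine cipher: with a=0,…,z=25, each position x becomes (25x+20) mod 26.
Undoing it on fgjud: f(5)→25·(5−20)≡15=p; g(6)→25·(6−20)≡14=o; j(9)→25·(9−20)≡11=l; u(20)→25·(20−20)≡0=a; d(3)→25·(3−20)≡17=r (all mod 26).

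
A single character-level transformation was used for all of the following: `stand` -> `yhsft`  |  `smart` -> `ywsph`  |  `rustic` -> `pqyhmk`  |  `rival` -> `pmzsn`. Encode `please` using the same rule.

xncsyc

s(18)→y(24) and t(19)→h(7) fit y≡9x+18 (mod 26); the inverse of 9 mod 26 is 3. This is an affine cipher: with a=0,…,z=25, each position x becomes (9x+18) mod 26.
On please: p(15)→9·15+18≡23=x; l(11)→9·11+18≡13=n; e(4)→9·4+18≡2=c; a(0)→9·0+18≡18=s; s(18)→9·18+18≡24=y; e(4)→9·4+18≡2=c (all mod 26).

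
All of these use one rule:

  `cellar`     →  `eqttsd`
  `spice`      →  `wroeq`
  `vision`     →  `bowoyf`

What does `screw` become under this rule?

wedqu

c(2)→e(4) and e(4)→q(16) fit y≡19x+18 (mod 26); the inverse of 19 mod 26 is 11. Each letter's alphabet position (a=0..z=25) is mapped through 19·x+18 mod 26 — an affine cipher.
On screw: s(18)→19·18+18≡22=w; c(2)→19·2+18≡4=e; r(17)→19·17+18≡3=d; e(4)→19·4+18≡16=q; w(22)→19·22+18≡20=u (all mod 26).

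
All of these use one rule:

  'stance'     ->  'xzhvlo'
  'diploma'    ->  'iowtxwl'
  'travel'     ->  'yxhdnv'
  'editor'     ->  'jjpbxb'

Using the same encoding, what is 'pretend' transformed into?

uxlbnxo

In stance: s→x is +5, t→z is +6, a→h is +7, n→v is +8 — the shift increases by 1 each position. Letter i (0-indexed) is shifted by i+5, so successive shifts are 5, 6, 7, ….
Applying it to pretend: p+5=u, r+6=x, e+7=l, t+8=b, e+9=n, n+10=x, d+11=o.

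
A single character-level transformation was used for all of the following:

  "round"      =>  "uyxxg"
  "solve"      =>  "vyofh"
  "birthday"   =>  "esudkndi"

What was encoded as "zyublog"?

worried

It's a Vigenère-style cipher with numeric key [3,10]: position i shifts by key[i mod 2].
Reversing it on zyublog: z−3=w, y−10=o, u−3=r, b−10=r, l−3=i, o−10=e, g−3=d.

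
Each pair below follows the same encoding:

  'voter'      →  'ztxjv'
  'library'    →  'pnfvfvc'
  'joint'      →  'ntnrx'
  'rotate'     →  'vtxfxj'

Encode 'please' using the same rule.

The rule splits by letter class: vowels +5, consonants +4.
For please: p(cons)+4=t, l(cons)+4=p, e(vowel)+5=j, a(vowel)+5=f, s(cons)+4=w, e(vowel)+5=j.

tpjfwj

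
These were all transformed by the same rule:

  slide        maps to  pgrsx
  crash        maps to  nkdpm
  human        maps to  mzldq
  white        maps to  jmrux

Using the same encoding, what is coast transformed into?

nvdpu

s(18)→p(15) and l(11)→g(6) fit y≡5x+3 (mod 26); the inverse of 5 mod 26 is 21. This is an affine cipher: with a=0,…,z=25, each position x becomes (5x+3) mod 26.
For coast: c(2)→5·2+3≡13=n; o(14)→5·14+3≡21=v; a(0)→5·0+3≡3=d; s(18)→5·18+3≡15=p; t(19)→5·19+3≡20=u (all mod 26).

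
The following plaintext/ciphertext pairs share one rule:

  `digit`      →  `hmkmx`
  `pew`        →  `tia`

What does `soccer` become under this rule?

wsggiv

Compare letters: d→h is +4, i→m is +4, g→k is +4 — a constant shift. It's a constant shift of +4 (ROT4).
On soccer: s+4=w, o+4=s, c+4=g, c+4=g, e+4=i, r+4=v.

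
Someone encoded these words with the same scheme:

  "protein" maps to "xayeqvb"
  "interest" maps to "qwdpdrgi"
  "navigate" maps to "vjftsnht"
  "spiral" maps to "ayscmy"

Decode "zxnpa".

In protein: p→x is +8, r→a is +9, o→y is +10, t→e is +11 — the shift increases by 1 each position. The shift increases by 1 at each position, starting from +8: 8, 9, 10, ….
Undoing it on zxnpa: z−8=r, x−9=o, n−10=d, p−11=e, a−12=o.

rodeo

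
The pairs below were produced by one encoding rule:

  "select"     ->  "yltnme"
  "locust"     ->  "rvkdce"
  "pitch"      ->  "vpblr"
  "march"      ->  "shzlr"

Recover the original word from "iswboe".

closet

In select: s→y is +6, e→l is +7, l→t is +8, e→n is +9 — the shift increases by 1 each position. The shift increases by 1 at each position, starting from +6: 6, 7, 8, ….
Reversing it on iswboe: i−6=c, s−7=l, w−8=o, b−9=s, o−10=e, e−11=t.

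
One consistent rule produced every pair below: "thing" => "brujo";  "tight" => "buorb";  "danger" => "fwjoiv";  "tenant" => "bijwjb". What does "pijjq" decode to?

t(19)→b(1) and h(7)→r(17) fit y≡3x+22 (mod 26); the inverse of 3 mod 26 is 9. This is an affine cipher: with a=0,…,z=25, each position x becomes (3x+22) mod 26.
Undoing it on pijjq: p(15)→9·(15−22)≡15=p; i(8)→9·(8−22)≡4=e; j(9)→9·(9−22)≡13=n; j(9)→9·(9−22)≡13=n; q(16)→9·(16−22)≡24=y (all mod 26).

penny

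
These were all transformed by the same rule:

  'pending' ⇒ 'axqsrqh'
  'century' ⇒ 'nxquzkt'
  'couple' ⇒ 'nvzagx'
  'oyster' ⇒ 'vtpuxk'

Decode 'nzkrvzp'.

p(15)→a(0) and e(4)→x(23) fit y≡5x+3 (mod 26); the inverse of 5 mod 26 is 21. Treating letters as 0–25, the rule is x ↦ 5x + 3 (mod 26).
Undoing it on nzkrvzp: n(13)→21·(13−3)≡2=c; z(25)→21·(25−3)≡20=u; k(10)→21·(10−3)≡17=r; r(17)→21·(17−3)≡8=i; v(21)→21·(21−3)≡14=o; z(25)→21·(25−3)≡20=u; p(15)→21·(15−3)≡18=s (all mod 26).

curious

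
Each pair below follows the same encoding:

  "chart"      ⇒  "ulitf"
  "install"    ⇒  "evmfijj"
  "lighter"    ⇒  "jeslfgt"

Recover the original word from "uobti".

cobra

c(2)→u(20) and h(7)→l(11) fit y≡19x+8 (mod 26); the inverse of 19 mod 26 is 11. Treating letters as 0–25, the rule is x ↦ 19x + 8 (mod 26).
Decoding uobti: u(20)→11·(20−8)≡2=c; o(14)→11·(14−8)≡14=o; b(1)→11·(1−8)≡1=b; t(19)→11·(19−8)≡17=r; i(8)→11·(8−8)≡0=a (all mod 26).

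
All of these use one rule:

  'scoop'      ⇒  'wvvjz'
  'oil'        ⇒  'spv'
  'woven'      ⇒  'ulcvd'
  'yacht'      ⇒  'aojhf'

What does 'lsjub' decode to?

The output letters match the input read backwards, each shifted +7: scoop reversed is poocs. The word is reversed, then every letter is shifted forward by 7.
Reversing it on lsjub: shift back: l−7=e, s−7=l, j−7=c, u−7=n, b−7=u → elcnu; then reverse → uncle.

uncle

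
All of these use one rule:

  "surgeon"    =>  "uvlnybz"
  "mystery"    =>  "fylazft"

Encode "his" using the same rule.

The word is reversed, then every letter is shifted forward by 7.
For his: reverse → sih; then shift: s+7=z, i+7=p, h+7=o.

zpo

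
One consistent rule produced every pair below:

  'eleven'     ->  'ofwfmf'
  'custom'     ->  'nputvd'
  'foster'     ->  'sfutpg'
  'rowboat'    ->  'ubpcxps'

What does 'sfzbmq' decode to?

player

The output letters match the input read backwards, each shifted +1: eleven reversed is nevele. The word is reversed, then every letter is shifted forward by 1.
Reversing it on sfzbmq: shift back: s−1=r, f−1=e, z−1=y, b−1=a, m−1=l, q−1=p → reyalp; then reverse → player.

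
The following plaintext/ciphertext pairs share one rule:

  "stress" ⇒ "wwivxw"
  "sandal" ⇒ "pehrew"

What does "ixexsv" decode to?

The word is reversed, then every letter is shifted forward by 4.
Reversing it on ixexsv: shift back: i−4=e, x−4=t, e−4=a, x−4=t, s−4=o, v−4=r → etator; then reverse → rotate.

rotate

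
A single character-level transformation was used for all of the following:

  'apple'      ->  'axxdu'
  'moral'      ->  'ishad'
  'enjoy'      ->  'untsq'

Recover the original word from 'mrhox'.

Each letter's alphabet position (a=0..z=25) is mapped through 5·x+0 mod 26 — an affine cipher.
Decoding mrhox: m(12)→21·(12−0)≡18=s; r(17)→21·(17−0)≡19=t; h(7)→21·(7−0)≡17=r; o(14)→21·(14−0)≡8=i; x(23)→21·(23−0)≡15=p (all mod 26).

strip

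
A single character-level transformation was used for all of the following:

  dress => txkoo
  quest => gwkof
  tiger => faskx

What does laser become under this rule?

zuokx

d(3)→t(19) and r(17)→x(23) fit y≡17x+20 (mod 26); the inverse of 17 mod 26 is 23. Treating letters as 0–25, the rule is x ↦ 17x + 20 (mod 26).
For laser: l(11)→17·11+20≡25=z; a(0)→17·0+20≡20=u; s(18)→17·18+20≡14=o; e(4)→17·4+20≡10=k; r(17)→17·17+20≡23=x (all mod 26).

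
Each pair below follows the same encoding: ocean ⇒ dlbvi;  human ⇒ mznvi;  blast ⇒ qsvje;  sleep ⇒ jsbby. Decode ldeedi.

cotton

o(14)→d(3) and c(2)→l(11) fit y≡21x+21 (mod 26); the inverse of 21 mod 26 is 5. Each letter's alphabet position (a=0..z=25) is mapped through 21·x+21 mod 26 — an affine cipher.
Undoing it on ldeedi: l(11)→5·(11−21)≡2=c; d(3)→5·(3−21)≡14=o; e(4)→5·(4−21)≡19=t; e(4)→5·(4−21)≡19=t; d(3)→5·(3−21)≡14=o; i(8)→5·(8−21)≡13=n (all mod 26).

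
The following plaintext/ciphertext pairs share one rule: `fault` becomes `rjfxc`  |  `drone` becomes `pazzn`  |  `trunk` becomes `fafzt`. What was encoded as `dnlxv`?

Shifts by position in fault: pos 0: f→r (+12), pos 1: a→j (+9), pos 2: u→f (+11), pos 3: l→x (+12), pos 4: t→c (+9) — repeating every 3. A repeating key of period 3 is used — shifts +12, +9, +11 over and over.
Decoding dnlxv: d−12=r, n−9=e, l−11=a, x−12=l, v−9=m.

realm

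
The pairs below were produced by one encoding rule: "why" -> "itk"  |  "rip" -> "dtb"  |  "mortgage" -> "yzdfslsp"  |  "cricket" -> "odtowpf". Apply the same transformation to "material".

ylfpdtlx

The shift depends on letter class: consonant w→i is +12, but vowel i→t is +11. Two shifts are in play — +11 for a/e/i/o/u, +12 for every other letter.
For material: m(cons)+12=y, a(vowel)+11=l, t(cons)+12=f, e(vowel)+11=p, r(cons)+12=d, i(vowel)+11=t, a(vowel)+11=l, l(cons)+12=x.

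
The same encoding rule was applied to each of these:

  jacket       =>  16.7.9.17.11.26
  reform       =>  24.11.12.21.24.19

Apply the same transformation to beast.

8.11.7.25.26

j is letter #10 and maps to 16: an offset of 6. Each letter is replaced by its alphabet position (a=1..z=26) + 6.
For beast: b=2→8, e=5→11, a=1→7, s=19→25, t=20→26.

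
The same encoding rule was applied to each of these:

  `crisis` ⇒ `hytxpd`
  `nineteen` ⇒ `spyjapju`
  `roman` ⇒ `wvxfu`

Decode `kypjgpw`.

freezer

Shifts by position in crisis: pos 0: c→h (+5), pos 1: r→y (+7), pos 2: i→t (+11), pos 3: s→x (+5), pos 4: i→p (+7), pos 5: s→d (+11) — repeating every 3. It's a Vigenère-style cipher with numeric key [5,7,11]: position i shifts by key[i mod 3].
Undoing it on kypjgpw: k−5=f, y−7=r, p−11=e, j−5=e, g−7=z, p−11=e, w−5=r.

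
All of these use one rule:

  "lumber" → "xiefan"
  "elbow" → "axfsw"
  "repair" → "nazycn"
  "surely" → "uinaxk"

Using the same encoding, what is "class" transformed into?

mxyuu

This is an affine cipher: with a=0,…,z=25, each position x becomes (7x+24) mod 26.
For class: c(2)→7·2+24≡12=m; l(11)→7·11+24≡23=x; a(0)→7·0+24≡24=y; s(18)→7·18+24≡20=u; s(18)→7·18+24≡20=u (all mod 26).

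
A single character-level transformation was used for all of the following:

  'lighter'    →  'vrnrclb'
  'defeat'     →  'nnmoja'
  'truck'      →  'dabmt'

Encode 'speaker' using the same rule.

Shifts by position in lighter: pos 0: l→v (+10), pos 1: i→r (+9), pos 2: g→n (+7), pos 3: h→r (+10), pos 4: t→c (+9), pos 5: e→l (+7) — repeating every 3. A repeating key of period 3 is used — shifts +10, +9, +7 over and over.
For speaker: s+10=c, p+9=y, e+7=l, a+10=k, k+9=t, e+7=l, r+10=b.

cylktlb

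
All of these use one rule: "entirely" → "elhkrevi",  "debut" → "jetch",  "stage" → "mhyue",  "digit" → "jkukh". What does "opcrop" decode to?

This is an affine cipher: with a=0,…,z=25, each position x becomes (21x+24) mod 26.
Reversing it on opcrop: o(14)→5·(14−24)≡2=c; p(15)→5·(15−24)≡7=h; c(2)→5·(2−24)≡20=u; r(17)→5·(17−24)≡17=r; o(14)→5·(14−24)≡2=c; p(15)→5·(15−24)≡7=h (all mod 26).

church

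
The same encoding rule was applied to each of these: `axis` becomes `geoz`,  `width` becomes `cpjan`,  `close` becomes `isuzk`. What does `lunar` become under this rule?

Shifts by position in axis: pos 0: a→g (+6), pos 1: x→e (+7), pos 2: i→o (+6), pos 3: s→z (+7) — repeating every 2. The shifts repeat in a cycle of length 2: positions 0,1,… shift by +6, +7, then the pattern repeats.
Applying it to lunar: l+6=r, u+7=b, n+6=t, a+7=h, r+6=x.

rbthx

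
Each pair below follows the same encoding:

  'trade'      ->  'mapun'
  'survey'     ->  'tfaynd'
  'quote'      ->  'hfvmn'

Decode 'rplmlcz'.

t(19)→m(12) and r(17)→a(0) fit y≡19x+15 (mod 26); the inverse of 19 mod 26 is 11. Treating letters as 0–25, the rule is x ↦ 19x + 15 (mod 26).
Reversing it on rplmlcz: r(17)→11·(17−15)≡22=w; p(15)→11·(15−15)≡0=a; l(11)→11·(11−15)≡8=i; m(12)→11·(12−15)≡19=t; l(11)→11·(11−15)≡8=i; c(2)→11·(2−15)≡13=n; z(25)→11·(25−15)≡6=g (all mod 26).

waiting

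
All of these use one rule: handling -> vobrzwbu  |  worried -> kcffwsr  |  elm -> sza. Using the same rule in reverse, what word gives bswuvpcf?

Compare letters: h→v is +14, a→o is +14, n→b is +14 — a constant shift. Every letter moves 14 places later in the alphabet, wrapping around z→a.
Decoding bswuvpcf: b−14=n, s−14=e, w−14=i, u−14=g, v−14=h, p−14=b, c−14=o, f−14=r.

neighbor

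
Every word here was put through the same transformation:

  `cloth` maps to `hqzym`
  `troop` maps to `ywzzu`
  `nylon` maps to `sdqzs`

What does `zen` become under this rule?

Vowels shift forward by 11 and consonants shift forward by 5.
For zen: z(cons)+5=e, e(vowel)+11=p, n(cons)+5=s.

eps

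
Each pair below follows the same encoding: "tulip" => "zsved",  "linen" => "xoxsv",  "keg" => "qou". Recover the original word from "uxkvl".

The output letters match the input read backwards, each shifted +10: tulip reversed is pilut. The word is reversed, then every letter is shifted forward by 10.
Undoing it on uxkvl: shift back: u−10=k, x−10=n, k−10=a, v−10=l, l−10=b → knalb; then reverse → blank.

blank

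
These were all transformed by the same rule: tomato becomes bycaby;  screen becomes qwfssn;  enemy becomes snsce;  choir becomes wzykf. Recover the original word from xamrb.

t(19)→b(1) and o(14)→y(24) fit y≡11x+0 (mod 26); the inverse of 11 mod 26 is 19. Treating letters as 0–25, the rule is x ↦ 11x + 0 (mod 26).
Decoding xamrb: x(23)→19·(23−0)≡21=v; a(0)→19·(0−0)≡0=a; m(12)→19·(12−0)≡20=u; r(17)→19·(17−0)≡11=l; b(1)→19·(1−0)≡19=t (all mod 26).

vault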